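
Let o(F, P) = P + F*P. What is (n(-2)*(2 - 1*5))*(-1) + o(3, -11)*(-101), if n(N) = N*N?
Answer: 4456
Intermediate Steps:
n(N) = N²
(n(-2)*(2 - 1*5))*(-1) + o(3, -11)*(-101) = ((-2)²*(2 - 1*5))*(-1) - 11*(1 + 3)*(-101) = (4*(2 - 5))*(-1) - 11*4*(-101) = (4*(-3))*(-1) - 44*(-101) = -12*(-1) + 4444 = 12 + 4444 = 4456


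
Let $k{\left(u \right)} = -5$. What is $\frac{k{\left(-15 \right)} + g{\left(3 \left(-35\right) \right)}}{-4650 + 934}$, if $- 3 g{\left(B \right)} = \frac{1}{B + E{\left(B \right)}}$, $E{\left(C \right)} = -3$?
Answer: $\frac{1619}{1203984} \approx 0.0013447$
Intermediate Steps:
$g{\left(B \right)} = - \frac{1}{3 \left(-3 + B\right)}$ ($g{\left(B \right)} = - \frac{1}{3 \left(B - 3\right)} = - \frac{1}{3 \left(-3 + B\right)}$)
$\frac{k{\left(-15 \right)} + g{\left(3 \left(-35\right) \right)}}{-4650 + 934} = \frac{-5 - \frac{1}{-9 + 3 \cdot 3 \left(-35\right)}}{-4650 + 934} = \frac{-5 - \frac{1}{-9 + 3 \left(-105\right)}}{-3716} = \left(-5 - \frac{1}{-9 - 315}\right) \left(- \frac{1}{3716}\right) = \left(-5 - \frac{1}{-324}\right) \left(- \frac{1}{3716}\right) = \left(-5 - - \frac{1}{324}\right) \left(- \frac{1}{3716}\right) = \left(-5 + \frac{1}{324}\right) \left(- \frac{1}{3716}\right) = \left(- \frac{1619}{324}\right) \left(- \frac{1}{3716}\right) = \frac{1619}{1203984}$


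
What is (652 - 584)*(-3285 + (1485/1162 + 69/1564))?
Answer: -129731547/581 ≈ -2.2329e+5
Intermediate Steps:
(652 - 584)*(-3285 + (1485/1162 + 69/1564)) = 68*(-3285 + (1485*(1/1162) + 69*(1/1564))) = 68*(-3285 + (1485/1162 + 3/68)) = 68*(-3285 + 52233/39508) = 68*(-129731547/39508) = -129731547/581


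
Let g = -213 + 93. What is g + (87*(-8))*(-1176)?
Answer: 818376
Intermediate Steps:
g = -120
g + (87*(-8))*(-1176) = -120 + (87*(-8))*(-1176) = -120 - 696*(-1176) = -120 + 818496 = 818376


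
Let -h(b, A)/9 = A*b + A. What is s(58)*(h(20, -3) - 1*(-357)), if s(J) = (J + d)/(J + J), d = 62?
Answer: 27720/29 ≈ 955.86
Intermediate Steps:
h(b, A) = -9*A - 9*A*b (h(b, A) = -9*(A*b + A) = -9*(A + A*b) = -9*A - 9*A*b)
s(J) = (62 + J)/(2*J) (s(J) = (J + 62)/(J + J) = (62 + J)/((2*J)) = (62 + J)*(1/(2*J)) = (62 + J)/(2*J))
s(58)*(h(20, -3) - 1*(-357)) = ((1/2)*(62 + 58)/58)*(-9*(-3)*(1 + 20) - 1*(-357)) = ((1/2)*(1/58)*120)*(-9*(-3)*21 + 357) = 30*(567 + 357)/29 = (30/29)*924 = 27720/29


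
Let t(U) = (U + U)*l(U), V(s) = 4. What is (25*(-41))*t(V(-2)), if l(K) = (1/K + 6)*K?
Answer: -205000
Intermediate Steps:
l(K) = K*(6 + 1/K) (l(K) = (6 + 1/K)*K = K*(6 + 1/K))
t(U) = 2*U*(1 + 6*U) (t(U) = (U + U)*(1 + 6*U) = (2*U)*(1 + 6*U) = 2*U*(1 + 6*U))
(25*(-41))*t(V(-2)) = (25*(-41))*(2*4*(1 + 6*4)) = -2050*4*(1 + 24) = -2050*4*25 = -1025*200 = -205000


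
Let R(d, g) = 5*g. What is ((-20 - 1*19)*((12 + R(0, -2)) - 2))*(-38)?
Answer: 0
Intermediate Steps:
((-20 - 1*19)*((12 + R(0, -2)) - 2))*(-38) = ((-20 - 1*19)*((12 + 5*(-2)) - 2))*(-38) = ((-20 - 19)*((12 - 10) - 2))*(-38) = -39*(2 - 2)*(-38) = -39*0*(-38) = 0*(-38) = 0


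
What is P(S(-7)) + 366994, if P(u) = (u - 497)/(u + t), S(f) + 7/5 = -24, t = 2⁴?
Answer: 17251330/47 ≈ 3.6705e+5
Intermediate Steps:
t = 16
S(f) = -127/5 (S(f) = -7/5 - 24 = -127/5)
P(u) = (-497 + u)/(16 + u) (P(u) = (u - 497)/(u + 16) = (-497 + u)/(16 + u))
P(S(-7)) + 366994 = (-497 - 127/5)/(16 - 127/5) + 366994 = -2612/5/(-47/5) + 366994 = -5/47*(-2612/5) + 366994 = 2612/47 + 366994 = 17251330/47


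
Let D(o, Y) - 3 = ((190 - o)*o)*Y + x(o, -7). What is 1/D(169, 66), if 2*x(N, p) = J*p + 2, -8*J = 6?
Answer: 8/1873925 ≈ 4.2691e-6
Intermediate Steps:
J = -¾ (J = -⅛*6 = -¾ ≈ -0.75000)
x(N, p) = 1 - 3*p/8 (x(N, p) = (-3*p/4 + 2)/2 = (2 - 3*p/4)/2 = 1 - 3*p/8)
D(o, Y) = 53/8 + Y*o*(190 - o) (D(o, Y) = 3 + (((190 - o)*o)*Y + (1 - 3/8*(-7))) = 3 + ((o*(190 - o))*Y + (1 + 21/8)) = 3 + (Y*o*(190 - o) + 29/8) = 3 + (29/8 + Y*o*(190 - o)) = 53/8 + Y*o*(190 - o))
1/D(169, 66) = 1/(53/8 - 1*66*169² + 190*66*169) = 1/(53/8 - 1*66*28561 + 2119260) = 1/(53/8 - 1885026 + 2119260) = 1/(1873925/8) = 8/1873925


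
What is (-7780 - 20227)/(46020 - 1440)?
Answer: -28007/44580 ≈ -0.62824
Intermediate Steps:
(-7780 - 20227)/(46020 - 1440) = -28007/44580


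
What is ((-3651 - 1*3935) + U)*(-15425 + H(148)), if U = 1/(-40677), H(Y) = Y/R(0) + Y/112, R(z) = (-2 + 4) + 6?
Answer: 133102595237435/1138956 ≈ 1.1686e+8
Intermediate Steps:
R(z) = 8 (R(z) = 2 + 6 = 8)
H(Y) = 15*Y/112 (H(Y) = Y/8 + Y/112 = 15*Y/112)
U = -1/40677 ≈ -2.4584e-5
((-3651 - 1*3935) + U)*(-15425 + H(148)) = ((-3651 - 1*3935) - 1/40677)*(-15425 + (15/112)*148) = ((-3651 - 3935) - 1/40677)*(-15425 + 555/28) = (-7586 - 1/40677)*(-431345/28) = -308575723/40677*(-431345/28) = 133102595237435/1138956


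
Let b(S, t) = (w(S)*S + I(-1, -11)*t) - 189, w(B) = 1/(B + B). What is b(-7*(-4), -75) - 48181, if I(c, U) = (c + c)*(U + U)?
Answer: -103339/2 ≈ -51670.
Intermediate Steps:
I(c, U) = 4*U*c (I(c, U) = (2*c)*(2*U) = 4*U*c)
w(B) = 1/(2*B)
b(S, t) = -377/2 + 44*t (b(S, t) = ((1/(2*S))*S + (4*(-11)*(-1))*t) - 189 = (½ + 44*t) - 189 = -377/2 + 44*t)
b(-7*(-4), -75) - 48181 = (-377/2 + 44*(-75)) - 48181 = (-377/2 - 3300) - 48181 = -6977/2 - 48181 = -103339/2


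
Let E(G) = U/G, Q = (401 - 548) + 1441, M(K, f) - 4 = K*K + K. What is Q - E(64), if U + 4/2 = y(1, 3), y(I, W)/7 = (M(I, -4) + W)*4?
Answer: 41283/32 ≈ 1290.1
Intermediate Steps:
M(K, f) = 4 + K + K**2 (M(K, f) = 4 + (K*K + K) = 4 + (K**2 + K) = 4 + (K + K**2) = 4 + K + K**2)
y(I, W) = 112 + 28*I + 28*W + 28*I**2 (y(I, W) = 7*(((4 + I + I**2) + W)*4) = 7*((4 + I + W + I**2)*4) = 7*(16 + 4*I + 4*W + 4*I**2) = 112 + 28*I + 28*W + 28*I**2)
Q = 1294 (Q = -147 + 1441 = 1294)
U = 250 (U = -2 + (112 + 28*1 + 28*3 + 28*1**2) = -2 + (112 + 28 + 84 + 28*1) = -2 + (112 + 28 + 84 + 28) = -2 + 252 = 250)
E(G) = 250/G
Q - E(64) = 1294 - 250/64 = 1294 - 1*125/32 = 1294 - 125/32 = 41283/32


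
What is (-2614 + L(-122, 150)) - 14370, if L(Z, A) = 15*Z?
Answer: -18814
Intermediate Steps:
(-2614 + L(-122, 150)) - 14370 = (-2614 + 15*(-122)) - 14370 = (-2614 - 1830) - 14370 = -4444 - 14370 = -18814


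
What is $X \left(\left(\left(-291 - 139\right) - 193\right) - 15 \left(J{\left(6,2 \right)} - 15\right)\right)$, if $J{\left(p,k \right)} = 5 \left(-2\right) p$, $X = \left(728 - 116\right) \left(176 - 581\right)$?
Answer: $-124425720$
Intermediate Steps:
$X = -247860$ ($X = 612 \left(-405\right) = -247860$)
$J{\left(p,k \right)} = - 10 p$
$X \left(\left(\left(-291 - 139\right) - 193\right) - 15 \left(J{\left(6,2 \right)} - 15\right)\right) = - 247860 \left(\left(\left(-291 - 139\right) - 193\right) - 15 \left(\left(-10\right) 6 - 15\right)\right) = - 247860 \left(\left(-430 - 193\right) - 15 \left(-60 - 15\right)\right) = - 247860 \left(-623 - -1125\right) = - 247860 \left(-623 + 1125\right) = \left(-247860\right) 502 = -124425720$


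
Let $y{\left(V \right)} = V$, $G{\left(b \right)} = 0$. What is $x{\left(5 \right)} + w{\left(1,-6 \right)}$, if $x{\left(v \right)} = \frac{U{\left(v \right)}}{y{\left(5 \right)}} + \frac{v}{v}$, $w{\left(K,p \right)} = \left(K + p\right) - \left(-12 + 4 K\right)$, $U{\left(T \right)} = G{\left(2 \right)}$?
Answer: $4$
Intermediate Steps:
$U{\left(T \right)} = 0$
$w{\left(K,p \right)} = 12 + p - 3 K$ ($w{\left(K,p \right)} = \left(K + p\right) - \left(-12 + 4 K\right) = 12 + p - 3 K$)
$x{\left(v \right)} = 1$ ($x{\left(v \right)} = \frac{0}{5} + \frac{v}{v} = 0 \cdot \frac{1}{5} + 1 = 0 + 1 = 1$)
$x{\left(5 \right)} + w{\left(1,-6 \right)} = 1 - -3 = 1 + 3 = 4$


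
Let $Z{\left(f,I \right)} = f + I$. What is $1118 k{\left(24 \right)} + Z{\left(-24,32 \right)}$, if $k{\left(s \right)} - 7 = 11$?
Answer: $20132$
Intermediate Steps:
$k{\left(s \right)} = 18$ ($k{\left(s \right)} = 7 + 11 = 18$)
$Z{\left(f,I \right)} = I + f$
$1118 k{\left(24 \right)} + Z{\left(-24,32 \right)} = 1118 \cdot 18 + \left(32 - 24\right) = 20124 + 8 = 20132$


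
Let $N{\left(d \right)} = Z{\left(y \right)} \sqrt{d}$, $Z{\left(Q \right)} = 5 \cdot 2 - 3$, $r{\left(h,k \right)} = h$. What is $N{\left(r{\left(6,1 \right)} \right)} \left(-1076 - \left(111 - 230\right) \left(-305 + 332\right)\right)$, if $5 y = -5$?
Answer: $14959 \sqrt{6} \approx 36642.0$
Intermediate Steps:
$y = -1$ ($y = \frac{1}{5} \left(-5\right) = -1$)
$Z{\left(Q \right)} = 7$ ($Z{\left(Q \right)} = 10 - 3 = 7$)
$N{\left(d \right)} = 7 \sqrt{d}$
$N{\left(r{\left(6,1 \right)} \right)} \left(-1076 - \left(111 - 230\right) \left(-305 + 332\right)\right) = 7 \sqrt{6} \left(-1076 - \left(111 - 230\right) \left(-305 + 332\right)\right) = 7 \sqrt{6} \left(-1076 - \left(-119\right) 27\right) = 7 \sqrt{6} \left(-1076 - -3213\right) = 7 \sqrt{6} \left(-1076 + 3213\right) = 7 \sqrt{6} \cdot 2137 = 14959 \sqrt{6}$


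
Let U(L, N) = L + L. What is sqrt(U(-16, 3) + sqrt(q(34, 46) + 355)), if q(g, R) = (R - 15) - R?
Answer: sqrt(-32 + 2*sqrt(85)) ≈ 3.6825*I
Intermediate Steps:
U(L, N) = 2*L
q(g, R) = -15 (q(g, R) = (-15 + R) - R = -15)
sqrt(U(-16, 3) + sqrt(q(34, 46) + 355)) = sqrt(2*(-16) + sqrt(-15 + 355)) = sqrt(-32 + sqrt(340)) = sqrt(-32 + 2*sqrt(85))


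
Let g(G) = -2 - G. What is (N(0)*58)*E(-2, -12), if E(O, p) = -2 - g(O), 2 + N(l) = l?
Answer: 232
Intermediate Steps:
N(l) = -2 + l
E(O, p) = O (E(O, p) = -2 - (-2 - O) = -2 + (2 + O) = O)
(N(0)*58)*E(-2, -12) = ((-2 + 0)*58)*(-2) = -2*58*(-2) = -116*(-2) = 232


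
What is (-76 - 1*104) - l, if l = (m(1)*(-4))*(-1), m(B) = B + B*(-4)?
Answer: -168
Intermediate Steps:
m(B) = -3*B (m(B) = B - 4*B = -3*B)
l = -12 (l = (-3*1*(-4))*(-1) = -3*(-4)*(-1) = 12*(-1) = -12)
(-76 - 1*104) - l = (-76 - 1*104) - 1*(-12) = (-76 - 104) + 12 = -180 + 12 = -168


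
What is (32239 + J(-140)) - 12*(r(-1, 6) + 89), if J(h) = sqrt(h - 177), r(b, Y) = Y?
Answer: 31099 + I*sqrt(317) ≈ 31099.0 + 17.805*I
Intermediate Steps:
J(h) = sqrt(-177 + h)
(32239 + J(-140)) - 12*(r(-1, 6) + 89) = (32239 + sqrt(-177 - 140)) - 12*(6 + 89) = (32239 + sqrt(-317)) - 12*95 = (32239 + I*sqrt(317)) - 1140 = 31099 + I*sqrt(317)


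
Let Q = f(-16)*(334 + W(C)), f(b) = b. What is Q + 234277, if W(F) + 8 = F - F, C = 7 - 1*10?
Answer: 229061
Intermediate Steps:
C = -3 (C = 7 - 10 = -3)
W(F) = -8 (W(F) = -8 + (F - F) = -8 + 0 = -8)
Q = -5216 (Q = -16*(334 - 8) = -16*326 = -5216)
Q + 234277 = -5216 + 234277 = 229061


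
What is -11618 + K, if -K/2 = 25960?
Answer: -63538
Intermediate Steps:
K = -51920 (K = -2*25960 = -51920)
-11618 + K = -11618 - 51920 = -63538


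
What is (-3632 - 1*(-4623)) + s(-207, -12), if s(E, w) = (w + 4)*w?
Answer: 1087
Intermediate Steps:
s(E, w) = w*(4 + w) (s(E, w) = (4 + w)*w = w*(4 + w))
(-3632 - 1*(-4623)) + s(-207, -12) = (-3632 - 1*(-4623)) - 12*(4 - 12) = (-3632 + 4623) - 12*(-8) = 991 + 96 = 1087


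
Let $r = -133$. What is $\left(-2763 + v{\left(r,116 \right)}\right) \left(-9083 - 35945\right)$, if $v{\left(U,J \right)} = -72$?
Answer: $127654380$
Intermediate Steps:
$\left(-2763 + v{\left(r,116 \right)}\right) \left(-9083 - 35945\right) = \left(-2763 - 72\right) \left(-9083 - 35945\right) = \left(-2835\right) \left(-45028\right) = 127654380$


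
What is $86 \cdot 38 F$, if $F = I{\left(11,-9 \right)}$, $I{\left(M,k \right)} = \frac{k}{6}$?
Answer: $-4902$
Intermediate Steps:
$I{\left(M,k \right)} = \frac{k}{6}$ ($I{\left(M,k \right)} = k \frac{1}{6} = \frac{k}{6}$)
$F = - \frac{3}{2}$ ($F = \frac{1}{6} \left(-9\right) = - \frac{3}{2} \approx -1.5$)
$86 \cdot 38 F = 86 \cdot 38 \left(- \frac{3}{2}\right) = 3268 \left(- \frac{3}{2}\right) = -4902$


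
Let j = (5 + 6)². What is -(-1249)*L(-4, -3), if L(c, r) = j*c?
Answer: -604516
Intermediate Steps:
j = 121 (j = 11² = 121)
L(c, r) = 121*c
-(-1249)*L(-4, -3) = -(-1249)*121*(-4) = -(-1249)*(-484) = -1*604516 = -604516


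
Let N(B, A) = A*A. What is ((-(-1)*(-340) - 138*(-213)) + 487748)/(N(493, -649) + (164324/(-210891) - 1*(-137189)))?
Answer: 54494445291/58879630583 ≈ 0.92552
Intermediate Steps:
N(B, A) = A²
((-(-1)*(-340) - 138*(-213)) + 487748)/(N(493, -649) + (164324/(-210891) - 1*(-137189))) = ((-(-1)*(-340) - 138*(-213)) + 487748)/((-649)² + (164324/(-210891) - 1*(-137189))) = ((-1*340 + 29394) + 487748)/(421201 + (164324*(-1/210891) + 137189)) = ((-340 + 29394) + 487748)/(421201 + (-164324/210891 + 137189)) = (29054 + 487748)/(421201 + 28931761075/210891) = 516802/(117759261166/210891) = 516802*(210891/117759261166) = 54494445291/58879630583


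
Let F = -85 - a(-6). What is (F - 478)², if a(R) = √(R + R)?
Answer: 316957 + 2252*I*√3 ≈ 3.1696e+5 + 3900.6*I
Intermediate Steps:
a(R) = √2*√R (a(R) = √(2*R) = √2*√R)
F = -85 - 2*I*√3 (F = -85 - √2*√(-6) = -85 - √2*I*√6 = -85 - 2*I*√3 ≈ -85.0 - 3.4641*I)
(F - 478)² = ((-85 - 2*I*√3) - 478)² = (-563 - 2*I*√3)²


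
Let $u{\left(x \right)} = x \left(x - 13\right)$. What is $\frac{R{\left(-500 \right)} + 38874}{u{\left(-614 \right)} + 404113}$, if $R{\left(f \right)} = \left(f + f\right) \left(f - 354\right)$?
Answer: $\frac{892874}{789091} \approx 1.1315$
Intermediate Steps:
$u{\left(x \right)} = x \left(-13 + x\right)$
$R{\left(f \right)} = 2 f \left(-354 + f\right)$
$\frac{R{\left(-500 \right)} + 38874}{u{\left(-614 \right)} + 404113} = \frac{2 \left(-500\right) \left(-354 - 500\right) + 38874}{- 614 \left(-13 - 614\right) + 404113} = \frac{2 \left(-500\right) \left(-854\right) + 38874}{\left(-614\right) \left(-627\right) + 404113} = \frac{854000 + 38874}{384978 + 404113} = \frac{892874}{789091}$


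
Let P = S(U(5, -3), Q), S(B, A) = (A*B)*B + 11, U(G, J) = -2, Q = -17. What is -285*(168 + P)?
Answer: -31635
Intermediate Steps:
S(B, A) = 11 + A*B**2 (S(B, A) = A*B**2 + 11 = 11 + A*B**2)
P = -57 (P = 11 - 17*(-2)**2 = 11 - 17*4 = 11 - 68 = -57)
-285*(168 + P) = -285*(168 - 57) = -285*111 = -31635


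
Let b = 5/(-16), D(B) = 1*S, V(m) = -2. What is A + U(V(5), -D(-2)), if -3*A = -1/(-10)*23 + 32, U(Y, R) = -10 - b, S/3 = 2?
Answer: -5069/240 ≈ -21.121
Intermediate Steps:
S = 6 (S = 3*2 = 6)
D(B) = 6 (D(B) = 1*6 = 6)
b = -5/16 (b = 5*(-1/16) = -5/16 ≈ -0.31250)
U(Y, R) = -155/16 (U(Y, R) = -10 - 1*(-5/16) = -10 + 5/16 = -155/16)
A = -343/30 (A = -(-1/(-10)*23 + 32)/3 = -(-1*(-⅒)*23 + 32)/3 = -((⅒)*23 + 32)/3 = -(23/10 + 32)/3 = -⅓*343/10 = -343/30 ≈ -11.433)
A + U(V(5), -D(-2)) = -343/30 - 155/16 = -5069/240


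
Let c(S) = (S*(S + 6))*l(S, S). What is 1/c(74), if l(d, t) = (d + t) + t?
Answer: 1/1314240 ≈ 7.6090e-7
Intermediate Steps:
l(d, t) = d + 2*t
c(S) = 3*S²*(6 + S) (c(S) = (S*(S + 6))*(S + 2*S) = (S*(6 + S))*(3*S) = 3*S²*(6 + S))
1/c(74) = 1/(3*74²*(6 + 74)) = 1/(3*5476*80) = 1/1314240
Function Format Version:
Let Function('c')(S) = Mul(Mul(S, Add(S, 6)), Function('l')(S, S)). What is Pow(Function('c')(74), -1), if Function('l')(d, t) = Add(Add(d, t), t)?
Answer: Rational(1, 1314240) ≈ 7.6090e-7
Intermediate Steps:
Function('l')(d, t) = Add(d, Mul(2, t))
Function('c')(S) = Mul(3, Pow(S, 2), Add(6, S)) (Function('c')(S) = Mul(Mul(S, Add(S, 6)), Add(S, Mul(2, S))) = Mul(Mul(S, Add(6, S)), Mul(3, S)) = Mul(3, Pow(S, 2), Add(6, S)))
Pow(Function('c')(74), -1) = Pow(Mul(3, Pow(74, 2), Add(6, 74)), -1) = Pow(Mul(3, 5476, 80), -1) = Pow(1314240, -1) = Rational(1, 1314240)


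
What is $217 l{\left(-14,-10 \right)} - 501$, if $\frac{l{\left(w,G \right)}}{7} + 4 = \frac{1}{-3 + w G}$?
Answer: $- \frac{899530}{137} \approx -6565.9$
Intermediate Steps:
$l{\left(w,G \right)} = -28 + \frac{7}{-3 + G w}$ ($l{\left(w,G \right)} = -28 + \frac{7}{-3 + w G} = -28 + \frac{7}{-3 + G w}$)
$217 l{\left(-14,-10 \right)} - 501 = 217 \frac{7 \left(13 - \left(-40\right) \left(-14\right)\right)}{-3 - -140} - 501 = 217 \frac{7 \left(13 - 560\right)}{-3 + 140} - 501 = 217 \cdot 7 \cdot \frac{1}{137} \left(-547\right) - 501 = 217 \left(- \frac{3829}{137}\right) - 501 = - \frac{830893}{137} - 501 = - \frac{899530}{137}$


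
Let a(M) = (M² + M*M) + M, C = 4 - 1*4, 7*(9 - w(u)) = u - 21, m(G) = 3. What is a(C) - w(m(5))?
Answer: -81/7 ≈ -11.571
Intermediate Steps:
w(u) = 12 - u/7 (w(u) = 9 - (u - 21)/7 = 9 - (-21 + u)/7 = 9 + (3 - u/7) = 12 - u/7)
C = 0 (C = 4 - 4 = 0)
a(M) = M + 2*M² (a(M) = (M² + M²) + M = 2*M² + M = M + 2*M²)
a(C) - w(m(5)) = 0*(1 + 2*0) - (12 - ⅐*3) = 0*(1 + 0) - (12 - 3/7) = 0*1 - 1*81/7 = 0 - 81/7 = -81/7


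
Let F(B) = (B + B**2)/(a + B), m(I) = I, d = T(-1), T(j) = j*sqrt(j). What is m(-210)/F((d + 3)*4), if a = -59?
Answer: 6489/148 + 5523*I/148 ≈ 43.845 + 37.318*I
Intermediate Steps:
T(j) = j**(3/2)
d = -I (d = (-1)**(3/2) = -I ≈ -1.0*I)
F(B) = (B + B**2)/(-59 + B)
m(-210)/F((d + 3)*4) = -210*(-59 + (-I + 3)*4)/(4*(1 + (-I + 3)*4)*(-I + 3)) = -210*(-59 + (3 - I)*4)*(3/40 + I/40)/(1 + (3 - I)*4) = -210*(-59 + (12 - 4*I))*(12 + 4*I)/(160*(1 + (12 - 4*I))) = -210*(-47 - 4*I)*(12 + 4*I)*(13 + 4*I)/29600 = -21*(-47 - 4*I)*(12 + 4*I)*(13 + 4*I)/2960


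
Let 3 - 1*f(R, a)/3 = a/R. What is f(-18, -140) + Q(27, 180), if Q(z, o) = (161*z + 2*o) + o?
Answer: 14618/3 ≈ 4872.7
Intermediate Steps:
f(R, a) = 9 - 3*a/R
Q(z, o) = 3*o + 161*z (Q(z, o) = (2*o + 161*z) + o = 3*o + 161*z)
f(-18, -140) + Q(27, 180) = (9 - 3*(-140)/(-18)) + (3*180 + 161*27) = (9 - 3*(-140)*(-1/18)) + (540 + 4347) = (9 - 70/3) + 4887 = -43/3 + 4887 = 14618/3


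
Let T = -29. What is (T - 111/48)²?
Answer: 251001/256 ≈ 980.47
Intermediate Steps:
(T - 111/48)² = (-29 - 111/48)² = (-29 - 111*1/48)² = (-29 - 37/16)² = (-501/16)² = 251001/256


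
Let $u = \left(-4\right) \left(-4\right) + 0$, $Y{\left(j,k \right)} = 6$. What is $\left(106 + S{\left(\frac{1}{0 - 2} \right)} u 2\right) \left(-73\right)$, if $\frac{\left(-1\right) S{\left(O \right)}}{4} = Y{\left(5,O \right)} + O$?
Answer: $43654$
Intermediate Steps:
$u = 16$ ($u = 16 + 0 = 16$)
$S{\left(O \right)} = -24 - 4 O$ ($S{\left(O \right)} = - 4 \left(6 + O\right) = -24 - 4 O$)
$\left(106 + S{\left(\frac{1}{0 - 2} \right)} u 2\right) \left(-73\right) = \left(106 + \left(-24 - \frac{4}{0 - 2}\right) 16 \cdot 2\right) \left(-73\right) = \left(106 + \left(-24 - \frac{4}{-2}\right) 16 \cdot 2\right) \left(-73\right) = \left(106 + \left(-24 - -2\right) 16 \cdot 2\right) \left(-73\right) = \left(106 + \left(-24 + 2\right) 16 \cdot 2\right) \left(-73\right) = \left(106 + \left(-22\right) 16 \cdot 2\right) \left(-73\right) = \left(106 - 704\right) \left(-73\right) = \left(-598\right) \left(-73\right) = 43654$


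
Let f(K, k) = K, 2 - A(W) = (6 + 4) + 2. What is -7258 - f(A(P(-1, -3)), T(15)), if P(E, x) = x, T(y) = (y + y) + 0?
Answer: -7248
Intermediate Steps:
T(y) = 2*y (T(y) = 2*y + 0 = 2*y)
A(W) = -10 (A(W) = 2 - ((6 + 4) + 2) = 2 - (10 + 2) = 2 - 1*12 = 2 - 12 = -10)
-7258 - f(A(P(-1, -3)), T(15)) = -7258 - 1*(-10) = -7258 + 10 = -7248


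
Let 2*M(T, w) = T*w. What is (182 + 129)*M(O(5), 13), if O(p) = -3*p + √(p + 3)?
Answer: -60645/2 + 4043*√2 ≈ -24605.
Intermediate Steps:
O(p) = √(3 + p) - 3*p (O(p) = -3*p + √(3 + p) = √(3 + p) - 3*p)
M(T, w) = T*w/2 (M(T, w) = (T*w)/2 = T*w/2)
(182 + 129)*M(O(5), 13) = (182 + 129)*((½)*(√(3 + 5) - 3*5)*13) = 311*((½)*(√8 - 15)*13) = 311*((½)*(2*√2 - 15)*13) = 311*((½)*(-15 + 2*√2)*13) = 311*(-195/2 + 13*√2) = -60645/2 + 4043*√2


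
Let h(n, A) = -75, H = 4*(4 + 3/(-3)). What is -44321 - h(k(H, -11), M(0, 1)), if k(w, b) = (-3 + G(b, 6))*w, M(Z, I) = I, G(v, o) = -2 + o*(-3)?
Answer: -44246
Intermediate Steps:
G(v, o) = -2 - 3*o
H = 12 (H = 4*(4 + 3*(-⅓)) = 4*(4 - 1) = 4*3 = 12)
k(w, b) = -23*w (k(w, b) = (-3 + (-2 - 3*6))*w = (-3 + (-2 - 18))*w = (-3 - 20)*w = -23*w)
-44321 - h(k(H, -11), M(0, 1)) = -44321 - 1*(-75) = -44321 + 75 = -44246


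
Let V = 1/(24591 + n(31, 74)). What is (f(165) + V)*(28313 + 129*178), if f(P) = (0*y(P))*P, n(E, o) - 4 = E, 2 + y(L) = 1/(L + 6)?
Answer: 7325/3518 ≈ 2.0821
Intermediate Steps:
y(L) = -2 + 1/(6 + L) (y(L) = -2 + 1/(L + 6) = -2 + 1/(6 + L))
n(E, o) = 4 + E
f(P) = 0 (f(P) = (0*((-11 - 2*P)/(6 + P)))*P = 0*P = 0)
V = 1/24626 (V = 1/(24591 + (4 + 31)) = 1/(24591 + 35) = 1/24626 ≈ 4.0607e-5)
(f(165) + V)*(28313 + 129*178) = (0 + 1/24626)*(28313 + 129*178) = (28313 + 22962)/24626 = (1/24626)*51275 = 7325/3518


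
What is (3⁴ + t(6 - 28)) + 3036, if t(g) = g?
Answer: 3095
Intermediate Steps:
(3⁴ + t(6 - 28)) + 3036 = (3⁴ + (6 - 28)) + 3036 = (81 - 22) + 3036 = 59 + 3036 = 3095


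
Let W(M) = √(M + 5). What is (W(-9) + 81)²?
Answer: 6557 + 324*I ≈ 6557.0 + 324.0*I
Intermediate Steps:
W(M) = √(5 + M)
(W(-9) + 81)² = (√(5 - 9) + 81)² = (√(-4) + 81)² = (2*I + 81)² = (81 + 2*I)²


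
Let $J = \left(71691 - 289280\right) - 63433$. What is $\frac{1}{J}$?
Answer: $- \frac{1}{281022} \approx -3.5584 \cdot 10^{-6}$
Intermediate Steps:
$J = -281022$ ($J = -217589 - 63433 = -281022$)
$\frac{1}{J} = \frac{1}{-281022} = - \frac{1}{281022}$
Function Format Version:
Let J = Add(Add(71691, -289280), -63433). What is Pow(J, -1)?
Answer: Rational(-1, 281022) ≈ -3.5584e-6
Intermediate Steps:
J = -281022 (J = Add(-217589, -63433) = -281022)
Pow(J, -1) = Pow(-281022, -1) = Rational(-1, 281022)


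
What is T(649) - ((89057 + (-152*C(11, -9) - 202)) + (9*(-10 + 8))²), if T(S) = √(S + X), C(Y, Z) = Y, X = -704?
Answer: -87507 + I*√55 ≈ -87507.0 + 7.4162*I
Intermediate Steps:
T(S) = √(-704 + S) (T(S) = √(S - 704) = √(-704 + S))
T(649) - ((89057 + (-152*C(11, -9) - 202)) + (9*(-10 + 8))²) = √(-704 + 649) - ((89057 + (-152*11 - 202)) + (9*(-10 + 8))²) = √(-55) - ((89057 + (-1672 - 202)) + (9*(-2))²) = I*√55 - ((89057 - 1874) + (-18)²) = I*√55 - (87183 + 324) = I*√55 - 1*87507 = I*√55 - 87507 = -87507 + I*√55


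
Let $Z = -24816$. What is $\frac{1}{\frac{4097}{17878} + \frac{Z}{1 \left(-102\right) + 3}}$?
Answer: $\frac{53634}{13456547} \approx 0.0039857$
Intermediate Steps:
$\frac{1}{\frac{4097}{17878} + \frac{Z}{1 \left(-102\right) + 3}} = \frac{1}{\frac{4097}{17878} - \frac{24816}{1 \left(-102\right) + 3}} = \frac{1}{4097 \cdot \frac{1}{17878} - \frac{24816}{-102 + 3}} = \frac{1}{\frac{4097}{17878} - \frac{24816}{-99}} = \frac{1}{\frac{4097}{17878} - - \frac{752}{3}} = \frac{1}{\frac{4097}{17878} + \frac{752}{3}} = \frac{1}{\frac{13456547}{53634}} = \frac{53634}{13456547}$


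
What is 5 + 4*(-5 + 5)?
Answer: 5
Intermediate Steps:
5 + 4*(-5 + 5) = 5 + 4*0 = 5 + 0 = 5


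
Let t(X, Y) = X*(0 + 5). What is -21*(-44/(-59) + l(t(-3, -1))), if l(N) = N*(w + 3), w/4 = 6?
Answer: 500871/59 ≈ 8489.3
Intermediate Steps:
w = 24 (w = 4*6 = 24)
t(X, Y) = 5*X (t(X, Y) = X*5 = 5*X)
l(N) = 27*N (l(N) = N*(24 + 3) = N*27 = 27*N)
-21*(-44/(-59) + l(t(-3, -1))) = -21*(-44/(-59) + 27*(5*(-3))) = -21*(-44*(-1/59) + 27*(-15)) = -21*(44/59 - 405) = -21*(-23851/59) = 500871/59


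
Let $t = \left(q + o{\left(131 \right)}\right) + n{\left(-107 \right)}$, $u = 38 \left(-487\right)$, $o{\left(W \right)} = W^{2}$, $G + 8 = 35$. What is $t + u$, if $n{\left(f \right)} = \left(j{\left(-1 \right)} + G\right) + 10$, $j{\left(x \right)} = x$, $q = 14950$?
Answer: $13641$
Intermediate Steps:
$G = 27$ ($G = -8 + 35 = 27$)
$n{\left(f \right)} = 36$ ($n{\left(f \right)} = \left(-1 + 27\right) + 10 = 26 + 10 = 36$)
$u = -18506$
$t = 32147$ ($t = \left(14950 + 131^{2}\right) + 36 = \left(14950 + 17161\right) + 36 = 32111 + 36 = 32147$)
$t + u = 32147 - 18506 = 13641$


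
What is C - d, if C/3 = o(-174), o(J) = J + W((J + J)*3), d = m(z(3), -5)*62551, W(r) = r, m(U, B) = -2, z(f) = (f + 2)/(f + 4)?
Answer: 121448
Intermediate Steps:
z(f) = (2 + f)/(4 + f)
d = -125102 (d = -2*62551 = -125102)
o(J) = 7*J (o(J) = J + (J + J)*3 = J + (2*J)*3 = J + 6*J = 7*J)
C = -3654 (C = 3*(7*(-174)) = 3*(-1218) = -3654)
C - d = -3654 - 1*(-125102) = -3654 + 125102 = 121448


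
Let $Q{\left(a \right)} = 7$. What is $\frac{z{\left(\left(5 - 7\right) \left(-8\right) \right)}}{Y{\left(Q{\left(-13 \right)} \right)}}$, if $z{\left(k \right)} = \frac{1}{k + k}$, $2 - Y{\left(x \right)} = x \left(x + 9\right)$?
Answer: $- \frac{1}{3520} \approx -0.00028409$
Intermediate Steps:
$Y{\left(x \right)} = 2 - x \left(9 + x\right)$ ($Y{\left(x \right)} = 2 - x \left(x + 9\right) = 2 - x \left(9 + x\right)$)
$z{\left(k \right)} = \frac{1}{2 k}$
$\frac{z{\left(\left(5 - 7\right) \left(-8\right) \right)}}{Y{\left(Q{\left(-13 \right)} \right)}} = \frac{\frac{1}{2} \frac{1}{\left(5 - 7\right) \left(-8\right)}}{2 - 7^{2} - 63} = \frac{\frac{1}{2} \frac{1}{\left(-2\right) \left(-8\right)}}{2 - 49 - 63} = \frac{\frac{1}{2} \cdot \frac{1}{16}}{2 - 49 - 63} = \frac{\frac{1}{2} \cdot \frac{1}{16}}{-110} = \frac{1}{32} \left(- \frac{1}{110}\right) = - \frac{1}{3520}$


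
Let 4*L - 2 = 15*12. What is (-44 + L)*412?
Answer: 618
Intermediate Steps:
L = 91/2 (L = 1/2 + (15*12)/4 = 1/2 + (1/4)*180 = 1/2 + 45 = 91/2 ≈ 45.500)
(-44 + L)*412 = (-44 + 91/2)*412 = (3/2)*412 = 618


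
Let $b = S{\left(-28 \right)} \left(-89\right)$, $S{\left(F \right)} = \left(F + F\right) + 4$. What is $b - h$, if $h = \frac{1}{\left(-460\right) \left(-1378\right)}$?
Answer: $\frac{2933596639}{633880} \approx 4628.0$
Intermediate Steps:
$S{\left(F \right)} = 4 + 2 F$ ($S{\left(F \right)} = 2 F + 4 = 4 + 2 F$)
$h = \frac{1}{633880} \approx 1.5776 \cdot 10^{-6}$
$b = 4628$ ($b = \left(4 + 2 \left(-28\right)\right) \left(-89\right) = \left(4 - 56\right) \left(-89\right) = \left(-52\right) \left(-89\right) = 4628$)
$b - h = 4628 - \frac{1}{633880} = \frac{2933596639}{633880}$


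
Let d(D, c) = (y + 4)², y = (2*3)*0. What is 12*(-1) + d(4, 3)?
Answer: 4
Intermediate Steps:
y = 0 (y = 6*0 = 0)
d(D, c) = 16 (d(D, c) = (0 + 4)² = 4² = 16)
12*(-1) + d(4, 3) = 12*(-1) + 16 = -12 + 16 = 4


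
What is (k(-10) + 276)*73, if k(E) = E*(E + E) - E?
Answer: 35478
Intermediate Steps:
k(E) = -E + 2*E² (k(E) = E*(2*E) - E = 2*E² - E = -E + 2*E²)
(k(-10) + 276)*73 = (-10*(-1 + 2*(-10)) + 276)*73 = (-10*(-1 - 20) + 276)*73 = (-10*(-21) + 276)*73 = (210 + 276)*73 = 486*73 = 35478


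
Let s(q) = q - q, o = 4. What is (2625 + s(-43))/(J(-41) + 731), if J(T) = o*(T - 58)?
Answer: 525/67 ≈ 7.8358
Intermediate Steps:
s(q) = 0
J(T) = -232 + 4*T (J(T) = 4*(T - 58) = 4*(-58 + T) = -232 + 4*T)
(2625 + s(-43))/(J(-41) + 731) = (2625 + 0)/((-232 + 4*(-41)) + 731) = 2625/((-232 - 164) + 731) = 2625/(-396 + 731) = 2625/335 = 2625*(1/335) = 525/67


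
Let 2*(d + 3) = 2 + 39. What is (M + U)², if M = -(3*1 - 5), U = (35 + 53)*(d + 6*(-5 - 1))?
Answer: 2643876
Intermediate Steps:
d = 35/2 (d = -3 + (2 + 39)/2 = -3 + (½)*41 = -3 + 41/2 = 35/2 ≈ 17.500)
U = -1628 (U = (35 + 53)*(35/2 + 6*(-5 - 1)) = 88*(35/2 + 6*(-6)) = 88*(35/2 - 36) = 88*(-37/2) = -1628)
M = 2 (M = -(3 - 5) = -1*(-2) = 2)
(M + U)² = (2 - 1628)² = (-1626)² = 2643876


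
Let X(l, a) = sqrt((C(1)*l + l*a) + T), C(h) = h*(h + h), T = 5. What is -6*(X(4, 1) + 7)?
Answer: -42 - 6*sqrt(17) ≈ -66.739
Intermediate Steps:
C(h) = 2*h**2 (C(h) = h*(2*h) = 2*h**2)
X(l, a) = sqrt(5 + 2*l + a*l) (X(l, a) = sqrt(((2*1**2)*l + l*a) + 5) = sqrt(((2*1)*l + a*l) + 5) = sqrt((2*l + a*l) + 5) = sqrt(5 + 2*l + a*l))
-6*(X(4, 1) + 7) = -6*(sqrt(5 + 2*4 + 1*4) + 7) = -6*(sqrt(5 + 8 + 4) + 7) = -6*(sqrt(17) + 7) = -6*(7 + sqrt(17)) = -42 - 6*sqrt(17)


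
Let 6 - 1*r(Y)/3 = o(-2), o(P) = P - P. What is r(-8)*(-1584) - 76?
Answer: -28588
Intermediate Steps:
o(P) = 0
r(Y) = 18 (r(Y) = 18 - 3*0 = 18 + 0 = 18)
r(-8)*(-1584) - 76 = 18*(-1584) - 76 = -28512 - 76 = -28588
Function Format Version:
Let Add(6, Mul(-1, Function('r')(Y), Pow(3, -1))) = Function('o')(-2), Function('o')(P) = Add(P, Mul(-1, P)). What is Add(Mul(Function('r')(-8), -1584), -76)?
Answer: -28588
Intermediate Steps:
Function('o')(P) = 0
Function('r')(Y) = 18 (Function('r')(Y) = Add(18, Mul(-3, 0)) = Add(18, 0) = 18)
Add(Mul(Function('r')(-8), -1584), -76) = Add(Mul(18, -1584), -76) = Add(-28512, -76) = -28588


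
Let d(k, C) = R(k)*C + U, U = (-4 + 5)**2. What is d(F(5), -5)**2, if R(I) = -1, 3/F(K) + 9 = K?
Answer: 36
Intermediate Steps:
F(K) = 3/(-9 + K)
U = 1 (U = 1**2 = 1)
d(k, C) = 1 - C (d(k, C) = -C + 1 = 1 - C)
d(F(5), -5)**2 = (1 - 1*(-5))**2 = (1 + 5)**2 = 6**2 = 36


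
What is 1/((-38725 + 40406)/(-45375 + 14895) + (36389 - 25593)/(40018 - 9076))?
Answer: 157185360/46174763 ≈ 3.4041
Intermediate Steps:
1/((-38725 + 40406)/(-45375 + 14895) + (36389 - 25593)/(40018 - 9076)) = 1/(1681/(-30480) + 10796/30942) = 1/(1681*(-1/30480) + 10796*(1/30942)) = 1/(-1681/30480 + 5398/15471) = 1/(46174763/157185360) = 157185360/46174763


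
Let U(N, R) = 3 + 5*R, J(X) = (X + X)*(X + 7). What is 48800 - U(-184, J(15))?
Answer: 45497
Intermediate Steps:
J(X) = 2*X*(7 + X) (J(X) = (2*X)*(7 + X) = 2*X*(7 + X))
48800 - U(-184, J(15)) = 48800 - (3 + 5*(2*15*(7 + 15))) = 48800 - (3 + 5*(2*15*22)) = 48800 - (3 + 5*660) = 48800 - (3 + 3300) = 48800 - 1*3303 = 48800 - 3303 = 45497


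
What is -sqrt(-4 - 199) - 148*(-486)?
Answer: 71928 - I*sqrt(203) ≈ 71928.0 - 14.248*I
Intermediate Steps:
-sqrt(-4 - 199) - 148*(-486) = -sqrt(-203) + 71928 = -I*sqrt(203) + 71928 = 71928 - I*sqrt(203)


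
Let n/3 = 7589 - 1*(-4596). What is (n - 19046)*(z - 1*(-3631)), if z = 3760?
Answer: 129409019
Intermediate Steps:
n = 36555 (n = 3*(7589 - 1*(-4596)) = 3*(7589 + 4596) = 3*12185 = 36555)
(n - 19046)*(z - 1*(-3631)) = (36555 - 19046)*(3760 - 1*(-3631)) = 17509*(3760 + 3631) = 17509*7391 = 129409019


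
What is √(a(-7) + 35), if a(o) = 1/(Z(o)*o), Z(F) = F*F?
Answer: 2*√21007/49 ≈ 5.9158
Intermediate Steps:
Z(F) = F²
a(o) = o⁻³ (a(o) = 1/(o²*o) = 1/(o³) = o⁻³)
√(a(-7) + 35) = √((-7)⁻³ + 35) = √(-1/343 + 35) = √(12004/343) = 2*√21007/49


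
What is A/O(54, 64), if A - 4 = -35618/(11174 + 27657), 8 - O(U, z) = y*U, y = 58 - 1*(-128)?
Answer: -59853/194853958 ≈ -0.00030717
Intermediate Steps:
y = 186 (y = 58 + 128 = 186)
O(U, z) = 8 - 186*U
A = 119706/38831 (A = 4 - 35618/(11174 + 27657) = 4 - 35618/38831 = 119706/38831 ≈ 3.0827)
A/O(54, 64) = 119706/(38831*(8 - 186*54)) = 119706/(38831*(8 - 10044)) = (119706/38831)/(-10036) = (119706/38831)*(-1/10036) = -59853/194853958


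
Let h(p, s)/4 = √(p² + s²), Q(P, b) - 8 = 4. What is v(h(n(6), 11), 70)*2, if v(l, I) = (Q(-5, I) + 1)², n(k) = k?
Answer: 338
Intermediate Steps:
Q(P, b) = 12 (Q(P, b) = 8 + 4 = 12)
h(p, s) = 4*√(p² + s²)
v(l, I) = 169 (v(l, I) = (12 + 1)² = 13² = 169)
v(h(n(6), 11), 70)*2 = 169*2 = 338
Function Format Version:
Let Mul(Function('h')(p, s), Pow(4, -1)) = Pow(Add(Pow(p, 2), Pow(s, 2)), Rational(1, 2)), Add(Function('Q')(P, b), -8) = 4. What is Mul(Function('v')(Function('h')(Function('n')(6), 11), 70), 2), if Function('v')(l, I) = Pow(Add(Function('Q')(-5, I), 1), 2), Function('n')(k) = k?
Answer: 338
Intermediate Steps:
Function('Q')(P, b) = 12 (Function('Q')(P, b) = Add(8, 4) = 12)
Function('h')(p, s) = Mul(4, Pow(Add(Pow(p, 2), Pow(s, 2)), Rational(1, 2)))
Function('v')(l, I) = 169 (Function('v')(l, I) = Pow(Add(12, 1), 2) = Pow(13, 2) = 169)
Mul(Function('v')(Function('h')(Function('n')(6), 11), 70), 2) = Mul(169, 2) = 338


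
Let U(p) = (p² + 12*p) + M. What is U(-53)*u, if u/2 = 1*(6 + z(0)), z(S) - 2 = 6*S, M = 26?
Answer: 35184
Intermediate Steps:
z(S) = 2 + 6*S
u = 16 (u = 2*(1*(6 + (2 + 6*0))) = 2*(1*(6 + (2 + 0))) = 2*(1*(6 + 2)) = 2*(1*8) = 2*8 = 16)
U(p) = 26 + p² + 12*p (U(p) = (p² + 12*p) + 26 = 26 + p² + 12*p)
U(-53)*u = (26 + (-53)² + 12*(-53))*16 = (26 + 2809 - 636)*16 = 2199*16 = 35184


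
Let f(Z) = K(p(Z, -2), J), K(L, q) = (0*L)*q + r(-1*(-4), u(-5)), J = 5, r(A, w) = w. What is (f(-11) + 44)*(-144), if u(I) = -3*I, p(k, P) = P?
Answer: -8496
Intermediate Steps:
K(L, q) = 15 (K(L, q) = (0*L)*q - 3*(-5) = 0*q + 15 = 0 + 15 = 15)
f(Z) = 15
(f(-11) + 44)*(-144) = (15 + 44)*(-144) = 59*(-144) = -8496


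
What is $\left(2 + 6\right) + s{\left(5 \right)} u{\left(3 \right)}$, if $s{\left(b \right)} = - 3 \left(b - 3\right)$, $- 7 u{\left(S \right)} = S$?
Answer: $\frac{74}{7} \approx 10.571$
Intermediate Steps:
$u{\left(S \right)} = - \frac{S}{7}$
$s{\left(b \right)} = 9 - 3 b$ ($s{\left(b \right)} = - 3 \left(-3 + b\right) = 9 - 3 b$)
$\left(2 + 6\right) + s{\left(5 \right)} u{\left(3 \right)} = \left(2 + 6\right) + \left(9 - 15\right) \left(\left(- \frac{1}{7}\right) 3\right) = 8 + \left(9 - 15\right) \left(- \frac{3}{7}\right) = 8 - - \frac{18}{7} = 8 + \frac{18}{7} = \frac{74}{7}$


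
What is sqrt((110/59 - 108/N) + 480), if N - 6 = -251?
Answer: sqrt(2056657990)/2065 ≈ 21.961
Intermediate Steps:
N = -245 (N = 6 - 251 = -245)
sqrt((110/59 - 108/N) + 480) = sqrt((110/59 - 108/(-245)) + 480) = sqrt((110*(1/59) - 108*(-1/245)) + 480) = sqrt((110/59 + 108/245) + 480) = sqrt(33322/14455 + 480) = sqrt(6971722/14455) = sqrt(2056657990)/2065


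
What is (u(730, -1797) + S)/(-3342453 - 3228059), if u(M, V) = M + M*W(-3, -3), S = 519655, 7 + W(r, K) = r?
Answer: -513085/6570512 ≈ -0.078089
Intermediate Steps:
W(r, K) = -7 + r
u(M, V) = -9*M (u(M, V) = M + M*(-7 - 3) = M + M*(-10) = M - 10*M = -9*M)
(u(730, -1797) + S)/(-3342453 - 3228059) = (-9*730 + 519655)/(-3342453 - 3228059) = (-6570 + 519655)/(-6570512) = 513085*(-1/6570512) = -513085/6570512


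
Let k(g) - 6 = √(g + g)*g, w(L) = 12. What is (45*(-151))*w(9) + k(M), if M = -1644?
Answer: -81534 - 3288*I*√822 ≈ -81534.0 - 94269.0*I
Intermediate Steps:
k(g) = 6 + √2*g^(3/2) (k(g) = 6 + √(g + g)*g = 6 + √(2*g)*g = 6 + (√2*√g)*g = 6 + √2*g^(3/2))
(45*(-151))*w(9) + k(M) = (45*(-151))*12 + (6 + √2*(-1644)^(3/2)) = -6795*12 + (6 + √2*(-3288*I*√411)) = -81540 + (6 - 3288*I*√822) = -81534 - 3288*I*√822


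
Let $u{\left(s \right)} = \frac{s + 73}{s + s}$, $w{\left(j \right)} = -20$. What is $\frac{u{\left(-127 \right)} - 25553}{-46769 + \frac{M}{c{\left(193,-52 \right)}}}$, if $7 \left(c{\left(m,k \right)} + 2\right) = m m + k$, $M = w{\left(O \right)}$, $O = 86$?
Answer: $\frac{3892465172}{7124338939} \approx 0.54636$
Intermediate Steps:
$u{\left(s \right)} = \frac{73 + s}{2 s}$
$M = -20$
$c{\left(m,k \right)} = -2 + \frac{k}{7} + \frac{m^{2}}{7}$ ($c{\left(m,k \right)} = -2 + \frac{m m + k}{7} = -2 + \frac{m^{2} + k}{7} = -2 + \frac{k + m^{2}}{7} = -2 + \left(\frac{k}{7} + \frac{m^{2}}{7}\right) = -2 + \frac{k}{7} + \frac{m^{2}}{7}$)
$\frac{u{\left(-127 \right)} - 25553}{-46769 + \frac{M}{c{\left(193,-52 \right)}}} = \frac{\frac{73 - 127}{2 \left(-127\right)} - 25553}{-46769 - \frac{20}{-2 + \frac{1}{7} \left(-52\right) + \frac{193^{2}}{7}}} = \frac{\frac{1}{2} \left(- \frac{1}{127}\right) \left(-54\right) - 25553}{-46769 - \frac{20}{-2 - \frac{52}{7} + \frac{1}{7} \cdot 37249}} = \frac{\frac{27}{127} - 25553}{-46769 - \frac{20}{-2 - \frac{52}{7} + \frac{37249}{7}}} = - \frac{3245204}{127 \left(-46769 - \frac{20}{\frac{37183}{7}}\right)} = - \frac{3245204}{127 \left(-46769 - \frac{140}{37183}\right)} = - \frac{3245204}{127 \left(- \frac{1739011867}{37183}\right)} = \left(- \frac{3245204}{127}\right) \left(- \frac{37183}{1739011867}\right) = \frac{3892465172}{7124338939}$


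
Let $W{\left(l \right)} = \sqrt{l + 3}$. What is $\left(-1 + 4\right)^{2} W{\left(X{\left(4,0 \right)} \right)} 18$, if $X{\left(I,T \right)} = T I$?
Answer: $162 \sqrt{3} \approx 280.59$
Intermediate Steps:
$X{\left(I,T \right)} = I T$
$W{\left(l \right)} = \sqrt{3 + l}$
$\left(-1 + 4\right)^{2} W{\left(X{\left(4,0 \right)} \right)} 18 = \left(-1 + 4\right)^{2} \sqrt{3 + 4 \cdot 0} \cdot 18 = 3^{2} \sqrt{3 + 0} \cdot 18 = 9 \sqrt{3} \cdot 18 = 162 \sqrt{3}$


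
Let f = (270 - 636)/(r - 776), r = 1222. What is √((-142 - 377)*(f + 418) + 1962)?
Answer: I*√10669560549/223 ≈ 463.2*I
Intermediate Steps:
f = -183/223 (f = (270 - 636)/(1222 - 776) = -366/446 = -366*1/446 = -183/223 ≈ -0.82063)
√((-142 - 377)*(f + 418) + 1962) = √((-142 - 377)*(-183/223 + 418) + 1962) = √(-519*93031/223 + 1962) = √(-48283089/223 + 1962) = √(-47845563/223) = I*√10669560549/223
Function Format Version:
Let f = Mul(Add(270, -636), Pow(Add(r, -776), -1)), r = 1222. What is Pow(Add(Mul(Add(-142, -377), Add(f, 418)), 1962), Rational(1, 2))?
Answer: Mul(Rational(1, 223), I, Pow(10669560549, Rational(1, 2))) ≈ Mul(463.20, I)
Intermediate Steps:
f = Rational(-183, 223) (f = Mul(Add(270, -636), Pow(Add(1222, -776), -1)) = Mul(-366, Pow(446, -1)) = Mul(-366, Rational(1, 446)) = Rational(-183, 223) ≈ -0.82063)
Pow(Add(Mul(Add(-142, -377), Add(f, 418)), 1962), Rational(1, 2)) = Pow(Add(Mul(Add(-142, -377), Add(Rational(-183, 223), 418)), 1962), Rational(1, 2)) = Pow(Add(Mul(-519, Rational(93031, 223)), 1962), Rational(1, 2)) = Pow(Add(Rational(-48283089, 223), 1962), Rational(1, 2)) = Pow(Rational(-47845563, 223), Rational(1, 2)) = Mul(Rational(1, 223), I, Pow(10669560549, Rational(1, 2)))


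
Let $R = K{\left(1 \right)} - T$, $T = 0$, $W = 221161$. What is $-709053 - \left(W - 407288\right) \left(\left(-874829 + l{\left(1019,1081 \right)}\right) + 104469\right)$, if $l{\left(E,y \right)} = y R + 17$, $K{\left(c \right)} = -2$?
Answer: $-143784747188$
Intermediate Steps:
$R = -2$ ($R = -2 - 0 = -2 + 0 = -2$)
$l{\left(E,y \right)} = 17 - 2 y$ ($l{\left(E,y \right)} = y \left(-2\right) + 17 = - 2 y + 17 = 17 - 2 y$)
$-709053 - \left(W - 407288\right) \left(\left(-874829 + l{\left(1019,1081 \right)}\right) + 104469\right) = -709053 - \left(221161 - 407288\right) \left(\left(-874829 + \left(17 - 2162\right)\right) + 104469\right) = -709053 - - 186127 \left(\left(-874829 + \left(17 - 2162\right)\right) + 104469\right) = -709053 - - 186127 \left(\left(-874829 - 2145\right) + 104469\right) = -709053 - - 186127 \left(-876974 + 104469\right) = -709053 - \left(-186127\right) \left(-772505\right) = -709053 - 143784038135 = -143784747188$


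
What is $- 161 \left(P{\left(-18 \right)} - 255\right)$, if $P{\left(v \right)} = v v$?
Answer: $-11109$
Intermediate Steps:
$P{\left(v \right)} = v^{2}$
$- 161 \left(P{\left(-18 \right)} - 255\right) = - 161 \left(\left(-18\right)^{2} - 255\right) = - 161 \left(324 - 255\right) = \left(-161\right) 69 = -11109$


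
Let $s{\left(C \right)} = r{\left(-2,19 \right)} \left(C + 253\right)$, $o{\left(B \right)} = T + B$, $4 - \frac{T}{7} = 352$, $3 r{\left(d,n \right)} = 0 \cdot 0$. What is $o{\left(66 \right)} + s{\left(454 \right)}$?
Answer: $-2370$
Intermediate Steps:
$r{\left(d,n \right)} = 0$ ($r{\left(d,n \right)} = \frac{0 \cdot 0}{3} = \frac{1}{3} \cdot 0 = 0$)
$T = -2436$ ($T = 28 - 2464 = -2436$)
$o{\left(B \right)} = -2436 + B$
$s{\left(C \right)} = 0$ ($s{\left(C \right)} = 0 \left(C + 253\right) = 0 \left(253 + C\right) = 0$)
$o{\left(66 \right)} + s{\left(454 \right)} = \left(-2436 + 66\right) + 0 = -2370 + 0 = -2370$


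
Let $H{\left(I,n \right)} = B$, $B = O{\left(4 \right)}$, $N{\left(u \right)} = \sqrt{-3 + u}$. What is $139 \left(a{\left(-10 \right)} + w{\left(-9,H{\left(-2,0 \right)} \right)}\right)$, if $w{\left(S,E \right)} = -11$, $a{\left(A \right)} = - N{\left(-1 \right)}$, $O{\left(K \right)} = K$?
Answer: $-1529 - 278 i \approx -1529.0 - 278.0 i$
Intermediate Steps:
$B = 4$
$H{\left(I,n \right)} = 4$
$a{\left(A \right)} = - 2 i$ ($a{\left(A \right)} = - \sqrt{-3 - 1} = - \sqrt{-4} = - 2 i$)
$139 \left(a{\left(-10 \right)} + w{\left(-9,H{\left(-2,0 \right)} \right)}\right) = 139 \left(- 2 i - 11\right) = 139 \left(-11 - 2 i\right) = -1529 - 278 i$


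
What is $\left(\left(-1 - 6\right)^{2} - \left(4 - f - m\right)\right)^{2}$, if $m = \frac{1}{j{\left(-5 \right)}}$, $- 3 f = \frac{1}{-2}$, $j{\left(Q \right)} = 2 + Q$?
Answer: $\frac{72361}{36} \approx 2010.0$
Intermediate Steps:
$f = \frac{1}{6}$ ($f = - \frac{1}{3 \left(-2\right)} = \left(- \frac{1}{3}\right) \left(- \frac{1}{2}\right) = \frac{1}{6} \approx 0.16667$)
$m = - \frac{1}{3}$ ($m = \frac{1}{2 - 5} = \frac{1}{-3} = - \frac{1}{3} \approx -0.33333$)
$\left(\left(-1 - 6\right)^{2} - \left(4 - f - m\right)\right)^{2} = \left(\left(-1 - 6\right)^{2} + \left(\left(\frac{1}{6} - \frac{1}{3}\right) - 4\right)\right)^{2} = \left(\left(-7\right)^{2} - \frac{25}{6}\right)^{2} = \left(49 - \frac{25}{6}\right)^{2} = \left(\frac{269}{6}\right)^{2} = \frac{72361}{36}$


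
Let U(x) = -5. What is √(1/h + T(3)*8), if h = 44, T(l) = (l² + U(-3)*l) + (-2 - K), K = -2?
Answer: I*√23221/22 ≈ 6.9266*I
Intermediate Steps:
T(l) = l² - 5*l (T(l) = (l² - 5*l) + (-2 - 1*(-2)) = (l² - 5*l) + (-2 + 2) = (l² - 5*l) + 0 = l² - 5*l)
√(1/h + T(3)*8) = √(1/44 + (3*(-5 + 3))*8) = √(1/44 + (3*(-2))*8) = √(1/44 - 6*8) = √(1/44 - 48) = √(-2111/44) = I*√23221/22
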